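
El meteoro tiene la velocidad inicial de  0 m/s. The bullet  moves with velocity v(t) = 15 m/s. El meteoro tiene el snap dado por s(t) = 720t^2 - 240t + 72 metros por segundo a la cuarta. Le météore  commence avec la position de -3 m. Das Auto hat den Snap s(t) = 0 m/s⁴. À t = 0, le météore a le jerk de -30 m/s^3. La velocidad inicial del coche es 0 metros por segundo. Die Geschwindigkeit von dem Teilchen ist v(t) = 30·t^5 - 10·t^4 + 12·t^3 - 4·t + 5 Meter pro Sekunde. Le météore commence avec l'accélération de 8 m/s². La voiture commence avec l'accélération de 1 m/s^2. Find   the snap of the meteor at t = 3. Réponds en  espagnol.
Usando s(t) = 720·t^2 - 240·t + 72 y sustituyendo t = 3, encontramos s = 5832.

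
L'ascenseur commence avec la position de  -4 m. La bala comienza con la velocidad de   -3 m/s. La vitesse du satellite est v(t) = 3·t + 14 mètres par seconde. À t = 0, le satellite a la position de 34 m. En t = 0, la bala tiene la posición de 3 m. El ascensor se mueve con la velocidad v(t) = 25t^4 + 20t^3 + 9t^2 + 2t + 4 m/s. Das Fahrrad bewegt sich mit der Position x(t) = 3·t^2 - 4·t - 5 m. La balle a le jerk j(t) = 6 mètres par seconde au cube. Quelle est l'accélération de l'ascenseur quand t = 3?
En partant de la vitesse v(t) = 25·t^4 + 20·t^3 + 9·t^2 + 2·t + 4, nous prenons 1 dérivée. En dérivant la vitesse, nous obtenons l'accélération: a(t) = 100·t^3 + 60·t^2 + 18·t + 2. En utilisant a(t) = 100·t^3 + 60·t^2 + 18·t + 2 et en substituant t = 3, nous trouvons a = 3296.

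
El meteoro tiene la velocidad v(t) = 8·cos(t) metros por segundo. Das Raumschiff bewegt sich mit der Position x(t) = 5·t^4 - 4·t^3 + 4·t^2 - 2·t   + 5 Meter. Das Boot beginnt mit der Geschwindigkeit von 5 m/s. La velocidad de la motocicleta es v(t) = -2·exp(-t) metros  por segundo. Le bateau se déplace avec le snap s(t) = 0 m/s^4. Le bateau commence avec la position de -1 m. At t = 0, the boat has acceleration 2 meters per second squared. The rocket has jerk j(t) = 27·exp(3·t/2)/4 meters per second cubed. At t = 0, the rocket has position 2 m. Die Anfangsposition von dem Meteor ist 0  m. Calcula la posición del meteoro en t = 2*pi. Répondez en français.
Nous devons trouver l'intégrale de notre équation de la vitesse v(t) = 8·cos(t) 1 fois. La primitive de la vitesse est la position. En utilisant x(0) = 0, nous obtenons x(t) = 8·sin(t). De l'équation de la position x(t) = 8·sin(t), nous substituons t = 2*pi pour obtenir x = 0.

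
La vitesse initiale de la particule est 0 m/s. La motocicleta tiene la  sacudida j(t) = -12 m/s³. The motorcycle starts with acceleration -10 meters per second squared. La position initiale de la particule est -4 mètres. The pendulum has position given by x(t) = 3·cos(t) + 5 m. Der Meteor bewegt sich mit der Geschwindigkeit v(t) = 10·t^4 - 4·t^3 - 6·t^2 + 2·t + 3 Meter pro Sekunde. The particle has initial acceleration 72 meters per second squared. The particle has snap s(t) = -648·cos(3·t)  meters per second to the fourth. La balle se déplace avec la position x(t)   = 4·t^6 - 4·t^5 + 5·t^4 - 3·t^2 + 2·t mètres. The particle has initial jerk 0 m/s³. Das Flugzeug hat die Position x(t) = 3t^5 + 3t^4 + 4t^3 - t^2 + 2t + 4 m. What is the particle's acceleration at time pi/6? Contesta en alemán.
Wir müssen unsere Gleichung für den Snap s(t) = -648·cos(3·t) 2-mal integrieren. Mit ∫s(t)dt und Anwendung von j(0) = 0, finden wir j(t) = -216·sin(3·t). Mit ∫j(t)dt und Anwendung von a(0) = 72, finden wir a(t) = 72·cos(3·t). Aus der Gleichung für die Beschleunigung a(t) = 72·cos(3·t), setzen wir t = pi/6 ein und erhalten a = 0.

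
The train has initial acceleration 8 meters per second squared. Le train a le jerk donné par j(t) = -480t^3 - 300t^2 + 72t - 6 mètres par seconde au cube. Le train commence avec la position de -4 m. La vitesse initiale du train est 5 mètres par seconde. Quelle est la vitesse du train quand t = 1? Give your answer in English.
To find the answer, we compute 2 antiderivatives of j(t) = -480·t^3 - 300·t^2 + 72·t - 6. Integrating jerk and using the initial condition a(0) = 8, we get a(t) = -120·t^4 - 100·t^3 + 36·t^2 - 6·t + 8. The integral of acceleration is velocity. Using v(0) = 5, we get v(t) = -24·t^5 - 25·t^4 + 12·t^3 - 3·t^2 + 8·t + 5. Using v(t) = -24·t^5 - 25·t^4 + 12·t^3 - 3·t^2 + 8·t + 5 and substituting t = 1, we find v = -27.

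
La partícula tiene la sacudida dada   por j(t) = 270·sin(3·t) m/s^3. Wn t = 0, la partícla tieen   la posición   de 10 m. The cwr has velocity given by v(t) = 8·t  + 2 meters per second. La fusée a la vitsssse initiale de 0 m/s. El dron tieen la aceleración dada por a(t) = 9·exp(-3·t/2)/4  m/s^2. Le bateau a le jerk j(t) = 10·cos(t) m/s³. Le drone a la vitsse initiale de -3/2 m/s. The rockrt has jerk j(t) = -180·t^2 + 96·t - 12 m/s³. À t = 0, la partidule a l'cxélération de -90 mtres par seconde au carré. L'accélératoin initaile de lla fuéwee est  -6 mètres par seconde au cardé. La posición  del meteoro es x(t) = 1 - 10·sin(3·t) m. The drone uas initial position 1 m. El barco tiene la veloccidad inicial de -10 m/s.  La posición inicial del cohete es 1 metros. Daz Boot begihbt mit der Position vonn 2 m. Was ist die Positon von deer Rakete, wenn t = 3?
Um dies zu lösen, müssen wir 3 Stammfunktionen unserer Gleichung für den Ruck j(t) = -180·t^2 + 96·t - 12 finden. Die Stammfunktion von dem Ruck, mit a(0) = -6, ergibt die Beschleunigung: a(t) = -60·t^3 + 48·t^2 - 12·t - 6. Mit ∫a(t)dt und Anwendung von v(0) = 0, finden wir v(t) = t·(-15·t^3 + 16·t^2 - 6·t - 6). Durch Integration von der Geschwindigkeit und Verwendung der Anfangsbedingung x(0) = 1, erhalten wir x(t) = -3·t^5 + 4·t^4 - 2·t^3 - 3·t^2 + 1. Aus der Gleichung für die Position x(t) = -3·t^5 + 4·t^4 - 2·t^3 - 3·t^2 + 1, setzen wir t = 3 ein und erhalten x = -485.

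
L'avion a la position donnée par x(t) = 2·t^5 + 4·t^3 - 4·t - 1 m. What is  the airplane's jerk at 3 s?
We must differentiate our position equation x(t) = 2·t^5 + 4·t^3 - 4·t - 1 3 times. Differentiating position, we get velocity: v(t) = 10·t^4 + 12·t^2 - 4. Taking d/dt of v(t), we find a(t) = 40·t^3 + 24·t. Differentiating acceleration, we get jerk: j(t) = 120·t^2 + 24. From the given jerk equation j(t) = 120·t^2 + 24, we substitute t = 3 to get j = 1104.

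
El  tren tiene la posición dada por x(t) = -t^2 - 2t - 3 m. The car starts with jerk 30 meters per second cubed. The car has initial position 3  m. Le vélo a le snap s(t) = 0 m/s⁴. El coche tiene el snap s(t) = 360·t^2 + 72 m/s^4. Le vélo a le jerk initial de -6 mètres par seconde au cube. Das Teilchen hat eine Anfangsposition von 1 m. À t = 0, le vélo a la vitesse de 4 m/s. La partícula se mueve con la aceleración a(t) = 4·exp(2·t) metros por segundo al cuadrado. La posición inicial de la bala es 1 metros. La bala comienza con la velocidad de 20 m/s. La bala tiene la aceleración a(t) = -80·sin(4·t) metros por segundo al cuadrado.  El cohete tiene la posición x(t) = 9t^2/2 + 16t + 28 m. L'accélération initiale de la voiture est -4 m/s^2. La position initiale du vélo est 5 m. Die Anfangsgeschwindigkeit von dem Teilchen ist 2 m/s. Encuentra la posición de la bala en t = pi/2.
Debemos encontrar la integral de nuestra ecuación de la aceleración a(t) = -80·sin(4·t) 2 veces. Integrando la aceleración y usando la condición inicial v(0) = 20, obtenemos v(t) = 20·cos(4·t). La integral de la velocidad es la posición. Usando x(0) = 1, obtenemos x(t) = 5·sin(4·t) + 1. De la ecuación de la posición x(t) = 5·sin(4·t) + 1, sustituimos t = pi/2 para obtener x = 1.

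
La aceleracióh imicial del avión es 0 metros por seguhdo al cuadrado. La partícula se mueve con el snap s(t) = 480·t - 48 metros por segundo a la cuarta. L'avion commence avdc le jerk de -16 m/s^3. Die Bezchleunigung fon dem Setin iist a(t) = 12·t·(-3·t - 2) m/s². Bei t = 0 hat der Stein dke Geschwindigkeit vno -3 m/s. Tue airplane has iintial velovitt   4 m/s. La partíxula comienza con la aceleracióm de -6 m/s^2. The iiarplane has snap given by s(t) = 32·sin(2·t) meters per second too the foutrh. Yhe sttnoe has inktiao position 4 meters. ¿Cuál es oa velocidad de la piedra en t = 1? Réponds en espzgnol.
Debemos encontrar la antiderivada de nuestra ecuación de la aceleración a(t) = 12·t·(-3·t - 2) 1 vez. La antiderivada de la aceleración es la velocidad. Usando v(0) = -3, obtenemos v(t) = -12·t^3 - 12·t^2 - 3. Usando v(t) = -12·t^3 - 12·t^2 - 3 y sustituyendo t = 1, encontramos v = -27.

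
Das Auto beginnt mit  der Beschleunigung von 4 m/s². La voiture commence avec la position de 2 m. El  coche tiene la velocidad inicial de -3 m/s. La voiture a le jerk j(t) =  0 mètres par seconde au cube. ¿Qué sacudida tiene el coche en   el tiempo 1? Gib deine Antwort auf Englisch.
Using j(t) = 0 and substituting t = 1, we find j = 0.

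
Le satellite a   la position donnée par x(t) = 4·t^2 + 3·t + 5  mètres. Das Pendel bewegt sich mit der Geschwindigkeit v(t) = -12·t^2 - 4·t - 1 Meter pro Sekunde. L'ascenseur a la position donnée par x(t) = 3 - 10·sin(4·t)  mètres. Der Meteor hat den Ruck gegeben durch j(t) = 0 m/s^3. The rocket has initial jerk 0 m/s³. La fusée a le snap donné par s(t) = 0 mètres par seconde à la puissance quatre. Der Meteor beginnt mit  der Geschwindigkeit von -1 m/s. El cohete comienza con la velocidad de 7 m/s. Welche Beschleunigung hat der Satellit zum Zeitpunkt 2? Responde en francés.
Pour résoudre ceci, nous devons prendre 2 dérivées de notre équation de la position x(t) = 4·t^2 + 3·t + 5. En dérivant la position, nous obtenons la vitesse: v(t) = 8·t + 3. En dérivant la vitesse, nous obtenons l'accélération: a(t) = 8. Nous avons l'accélération a(t) = 8. En substituant t = 2: a(2) = 8.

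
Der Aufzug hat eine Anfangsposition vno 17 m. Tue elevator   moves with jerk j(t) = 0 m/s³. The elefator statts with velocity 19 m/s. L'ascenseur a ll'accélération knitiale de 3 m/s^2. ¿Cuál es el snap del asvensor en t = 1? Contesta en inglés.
To solve this, we need to take 1 derivative of our jerk equation j(t) = 0. Differentiating jerk, we get snap: s(t) = 0. We have snap s(t) = 0. Substituting t = 1: s(1) = 0.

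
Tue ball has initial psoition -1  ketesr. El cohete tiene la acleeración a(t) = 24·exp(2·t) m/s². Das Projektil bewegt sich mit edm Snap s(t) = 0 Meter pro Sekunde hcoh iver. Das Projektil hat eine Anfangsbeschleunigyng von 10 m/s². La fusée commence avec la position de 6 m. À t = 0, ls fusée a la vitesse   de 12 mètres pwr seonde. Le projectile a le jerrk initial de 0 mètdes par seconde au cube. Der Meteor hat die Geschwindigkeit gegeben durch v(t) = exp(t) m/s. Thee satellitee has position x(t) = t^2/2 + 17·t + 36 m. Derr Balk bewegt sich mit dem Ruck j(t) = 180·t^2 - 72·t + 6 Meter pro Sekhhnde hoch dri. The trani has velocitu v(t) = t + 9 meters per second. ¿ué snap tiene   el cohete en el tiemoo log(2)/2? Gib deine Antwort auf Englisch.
To solve this, we need to take 2 derivatives of our acceleration equation a(t) = 24·exp(2·t). Differentiating acceleration, we get jerk: j(t) = 48·exp(2·t). Differentiating jerk, we get snap: s(t) = 96·exp(2·t). Using s(t) = 96·exp(2·t) and substituting t = log(2)/2, we find s = 192.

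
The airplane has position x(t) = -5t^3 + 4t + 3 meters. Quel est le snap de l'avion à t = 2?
Nous devons dériver notre équation de la position x(t) = -5·t^3 + 4·t + 3 4 fois. En prenant d/dt de x(t), nous trouvons v(t) = 4 - 15·t^2. La dérivée de la vitesse donne l'accélération: a(t) = -30·t. En dérivant l'accélération, nous obtenons le jerk: j(t) = -30. En dérivant le jerk, nous obtenons le snap: s(t) = 0. De l'équation du snap s(t) = 0, nous substituons t = 2 pour obtenir s = 0.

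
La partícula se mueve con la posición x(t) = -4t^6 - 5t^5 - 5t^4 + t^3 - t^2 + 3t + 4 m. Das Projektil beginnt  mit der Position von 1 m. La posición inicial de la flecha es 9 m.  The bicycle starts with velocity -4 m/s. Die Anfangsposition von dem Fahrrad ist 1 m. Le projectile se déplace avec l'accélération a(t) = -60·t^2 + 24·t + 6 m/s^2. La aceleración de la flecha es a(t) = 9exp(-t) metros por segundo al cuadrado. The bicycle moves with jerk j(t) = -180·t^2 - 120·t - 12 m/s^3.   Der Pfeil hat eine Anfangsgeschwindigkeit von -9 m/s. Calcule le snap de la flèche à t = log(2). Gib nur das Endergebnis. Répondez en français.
La réponse est 9/2.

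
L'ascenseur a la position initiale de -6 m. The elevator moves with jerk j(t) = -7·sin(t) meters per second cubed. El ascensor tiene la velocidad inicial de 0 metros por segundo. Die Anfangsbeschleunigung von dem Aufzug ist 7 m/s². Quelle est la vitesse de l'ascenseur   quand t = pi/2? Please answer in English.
To solve this, we need to take 2 antiderivatives of our jerk equation j(t) = -7·sin(t). Taking ∫j(t)dt and applying a(0) = 7, we find a(t) = 7·cos(t). Finding the integral of a(t) and using v(0) = 0: v(t) = 7·sin(t). From the given velocity equation v(t) = 7·sin(t), we substitute t = pi/2 to get v = 7.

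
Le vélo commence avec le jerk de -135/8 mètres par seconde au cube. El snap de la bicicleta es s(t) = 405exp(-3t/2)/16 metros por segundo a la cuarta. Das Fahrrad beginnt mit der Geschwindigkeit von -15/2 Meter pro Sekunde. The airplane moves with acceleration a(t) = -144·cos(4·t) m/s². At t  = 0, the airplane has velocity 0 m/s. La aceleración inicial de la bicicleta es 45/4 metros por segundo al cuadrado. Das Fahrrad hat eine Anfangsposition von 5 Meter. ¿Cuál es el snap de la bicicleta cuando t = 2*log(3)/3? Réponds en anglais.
Using s(t) = 405·exp(-3·t/2)/16 and substituting t = 2*log(3)/3, we find s = 135/16.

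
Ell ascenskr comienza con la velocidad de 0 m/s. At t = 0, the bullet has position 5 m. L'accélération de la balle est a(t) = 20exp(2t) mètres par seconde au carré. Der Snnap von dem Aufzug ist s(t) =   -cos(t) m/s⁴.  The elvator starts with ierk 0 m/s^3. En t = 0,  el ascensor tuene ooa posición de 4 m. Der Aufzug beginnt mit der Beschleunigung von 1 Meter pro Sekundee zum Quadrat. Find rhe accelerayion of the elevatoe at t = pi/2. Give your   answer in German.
Wir müssen die Stammfunktion unserer Gleichung für den Snap s(t) = -cos(t) 2-mal finden. Die Stammfunktion von dem Snap ist der Ruck. Mit j(0) = 0 erhalten wir j(t) = -sin(t). Das Integral von dem Ruck ist die Beschleunigung. Mit a(0) = 1 erhalten wir a(t) = cos(t). Wir haben die Beschleunigung a(t) = cos(t). Durch Einsetzen von t = pi/2: a(pi/2) = 0.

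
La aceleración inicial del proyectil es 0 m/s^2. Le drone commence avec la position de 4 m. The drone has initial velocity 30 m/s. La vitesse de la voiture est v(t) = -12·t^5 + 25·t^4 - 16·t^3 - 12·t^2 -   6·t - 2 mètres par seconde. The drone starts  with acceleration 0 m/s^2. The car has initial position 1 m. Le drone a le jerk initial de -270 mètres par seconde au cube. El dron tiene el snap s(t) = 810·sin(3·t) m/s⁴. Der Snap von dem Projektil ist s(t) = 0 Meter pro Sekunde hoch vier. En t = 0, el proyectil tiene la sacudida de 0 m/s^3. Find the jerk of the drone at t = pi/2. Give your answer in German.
Wir müssen unsere Gleichung für den Snap s(t) = 810·sin(3·t) 1-mal integrieren. Die Stammfunktion von dem Snap, mit j(0) = -270, ergibt den Ruck: j(t) = -270·cos(3·t). Wir haben den Ruck j(t) = -270·cos(3·t). Durch Einsetzen von t = pi/2: j(pi/2) = 0.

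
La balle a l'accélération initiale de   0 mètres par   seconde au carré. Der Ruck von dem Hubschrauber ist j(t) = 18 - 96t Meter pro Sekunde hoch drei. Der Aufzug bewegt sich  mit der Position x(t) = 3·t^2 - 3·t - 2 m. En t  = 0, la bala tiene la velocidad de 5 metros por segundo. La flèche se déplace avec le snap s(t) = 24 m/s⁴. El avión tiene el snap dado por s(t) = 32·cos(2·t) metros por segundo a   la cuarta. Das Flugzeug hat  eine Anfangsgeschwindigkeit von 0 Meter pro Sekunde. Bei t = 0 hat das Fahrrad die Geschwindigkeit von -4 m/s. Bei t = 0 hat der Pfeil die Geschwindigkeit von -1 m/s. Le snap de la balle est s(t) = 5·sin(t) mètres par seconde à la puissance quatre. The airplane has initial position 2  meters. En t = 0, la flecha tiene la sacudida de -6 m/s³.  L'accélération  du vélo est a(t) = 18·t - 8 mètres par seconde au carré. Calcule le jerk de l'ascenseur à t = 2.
Pour résoudre ceci, nous devons prendre 3 dérivées de notre équation de la position x(t) = 3·t^2 - 3·t - 2. En prenant d/dt de x(t), nous trouvons v(t) = 6·t - 3. La dérivée de la vitesse donne l'accélération: a(t) = 6. En prenant d/dt de a(t), nous trouvons j(t) = 0. Nous avons le jerk j(t) = 0. En substituant t = 2: j(2) = 0.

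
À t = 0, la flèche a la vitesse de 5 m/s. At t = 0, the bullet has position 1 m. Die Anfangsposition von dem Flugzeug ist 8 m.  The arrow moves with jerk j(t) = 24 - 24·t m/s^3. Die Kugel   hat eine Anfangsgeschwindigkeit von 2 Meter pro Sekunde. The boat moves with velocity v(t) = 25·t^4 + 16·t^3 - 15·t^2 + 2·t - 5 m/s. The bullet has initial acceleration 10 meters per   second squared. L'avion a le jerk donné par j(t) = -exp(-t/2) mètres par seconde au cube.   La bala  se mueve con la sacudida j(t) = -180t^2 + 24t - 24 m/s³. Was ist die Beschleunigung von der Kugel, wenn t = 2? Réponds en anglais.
To find the answer, we compute 1 antiderivative of j(t) = -180·t^2 + 24·t - 24. Taking ∫j(t)dt and applying a(0) = 10, we find a(t) = -60·t^3 + 12·t^2 - 24·t + 10. Using a(t) = -60·t^3 + 12·t^2 - 24·t + 10 and substituting t = 2, we find a = -470.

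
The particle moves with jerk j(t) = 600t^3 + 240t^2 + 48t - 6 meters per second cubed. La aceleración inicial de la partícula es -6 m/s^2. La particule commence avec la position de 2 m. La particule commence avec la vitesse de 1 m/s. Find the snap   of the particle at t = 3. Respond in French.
Pour résoudre ceci, nous devons prendre 1 dérivée de notre équation du jerk j(t) = 600·t^3 + 240·t^2 + 48·t - 6. En dérivant le jerk, nous obtenons le snap: s(t) = 1800·t^2 + 480·t + 48. De l'équation du snap s(t) = 1800·t^2 + 480·t + 48, nous substituons t = 3 pour obtenir s = 17688.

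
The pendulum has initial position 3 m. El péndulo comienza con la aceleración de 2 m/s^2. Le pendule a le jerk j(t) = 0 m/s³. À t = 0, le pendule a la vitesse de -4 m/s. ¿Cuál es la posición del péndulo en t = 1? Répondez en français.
En partant du jerk j(t) = 0, nous prenons 3 intégrales. L'intégrale du jerk, avec a(0) = 2, donne l'accélération: a(t) = 2. L'intégrale de l'accélération, avec v(0) = -4, donne la vitesse: v(t) = 2·t - 4. En intégrant la vitesse et en utilisant la condition initiale x(0) = 3, nous obtenons x(t) = t^2 - 4·t + 3. Nous avons la position x(t) = t^2 - 4·t + 3. En substituant t = 1: x(1) = 0.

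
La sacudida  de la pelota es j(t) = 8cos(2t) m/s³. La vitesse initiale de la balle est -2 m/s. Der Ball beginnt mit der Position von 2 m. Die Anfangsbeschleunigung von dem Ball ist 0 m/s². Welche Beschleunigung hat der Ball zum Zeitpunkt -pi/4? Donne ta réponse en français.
Nous devons trouver l'intégrale de notre équation du jerk j(t) = 8·cos(2·t) 1 fois. En prenant ∫j(t)dt et en appliquant a(0) = 0, nous trouvons a(t) = 4·sin(2·t). En utilisant a(t) = 4·sin(2·t) et en substituant t = -pi/4, nous trouvons a = -4.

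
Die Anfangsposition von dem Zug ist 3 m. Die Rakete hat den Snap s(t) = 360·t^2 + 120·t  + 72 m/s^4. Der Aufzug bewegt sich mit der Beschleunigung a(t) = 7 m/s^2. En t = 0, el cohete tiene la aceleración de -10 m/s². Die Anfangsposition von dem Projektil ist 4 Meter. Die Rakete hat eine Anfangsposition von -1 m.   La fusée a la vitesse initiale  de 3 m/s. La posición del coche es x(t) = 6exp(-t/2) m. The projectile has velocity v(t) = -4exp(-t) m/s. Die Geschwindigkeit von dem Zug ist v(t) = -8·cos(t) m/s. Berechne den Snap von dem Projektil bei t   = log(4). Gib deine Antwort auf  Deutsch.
Ausgehend von der Geschwindigkeit v(t) = -4·exp(-t), nehmen wir 3 Ableitungen. Die Ableitung von der Geschwindigkeit ergibt die Beschleunigung: a(t) = 4·exp(-t). Durch Ableiten von der Beschleunigung erhalten wir den Ruck: j(t) = -4·exp(-t). Mit d/dt von j(t) finden wir s(t) = 4·exp(-t). Aus der Gleichung für den Snap s(t) = 4·exp(-t), setzen wir t = log(4) ein und erhalten s = 1.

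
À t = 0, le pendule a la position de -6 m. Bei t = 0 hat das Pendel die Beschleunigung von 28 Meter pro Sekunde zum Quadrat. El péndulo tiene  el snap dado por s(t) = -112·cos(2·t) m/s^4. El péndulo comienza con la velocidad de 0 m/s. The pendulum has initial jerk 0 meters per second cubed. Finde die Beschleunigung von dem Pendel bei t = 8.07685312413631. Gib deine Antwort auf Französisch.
En partant du snap s(t) = -112·cos(2·t), nous prenons 2 intégrales. L'intégrale du snap, avec j(0) = 0, donne le jerk: j(t) = -56·sin(2·t). L'intégrale du jerk est l'accélération. En utilisant a(0) = 28, nous obtenons a(t) = 28·cos(2·t). Nous avons l'accélération a(t) = 28·cos(2·t). En substituant t = 8.07685312413631: a(8.07685312413631) = -25.2641366477047.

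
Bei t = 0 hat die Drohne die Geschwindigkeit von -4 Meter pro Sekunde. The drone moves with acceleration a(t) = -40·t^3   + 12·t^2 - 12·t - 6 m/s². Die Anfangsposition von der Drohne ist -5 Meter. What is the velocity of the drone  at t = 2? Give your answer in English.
We need to integrate our acceleration equation a(t) = -40·t^3 + 12·t^2 - 12·t - 6 1 time. The antiderivative of acceleration, with v(0) = -4, gives velocity: v(t) = -10·t^4 + 4·t^3 - 6·t^2 - 6·t - 4. From the given velocity equation v(t) = -10·t^4 + 4·t^3 - 6·t^2 - 6·t - 4, we substitute t = 2 to get v = -168.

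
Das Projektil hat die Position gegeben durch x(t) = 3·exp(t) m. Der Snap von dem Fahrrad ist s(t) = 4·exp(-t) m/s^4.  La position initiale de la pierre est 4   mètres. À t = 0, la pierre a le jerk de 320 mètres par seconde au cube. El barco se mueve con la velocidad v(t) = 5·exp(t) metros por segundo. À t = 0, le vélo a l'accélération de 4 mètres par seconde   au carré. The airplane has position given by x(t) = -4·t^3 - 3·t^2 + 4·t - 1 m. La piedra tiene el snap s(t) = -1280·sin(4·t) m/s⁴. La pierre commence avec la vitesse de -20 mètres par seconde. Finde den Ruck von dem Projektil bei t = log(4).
Wir müssen unsere Gleichung für die Position x(t) = 3·exp(t) 3-mal ableiten. Durch Ableiten von der Position erhalten wir die Geschwindigkeit: v(t) = 3·exp(t). Mit d/dt von v(t) finden wir a(t) = 3·exp(t). Durch Ableiten von der Beschleunigung erhalten wir den Ruck: j(t) = 3·exp(t). Aus der Gleichung für den Ruck j(t) = 3·exp(t), setzen wir t = log(4) ein und erhalten j = 12.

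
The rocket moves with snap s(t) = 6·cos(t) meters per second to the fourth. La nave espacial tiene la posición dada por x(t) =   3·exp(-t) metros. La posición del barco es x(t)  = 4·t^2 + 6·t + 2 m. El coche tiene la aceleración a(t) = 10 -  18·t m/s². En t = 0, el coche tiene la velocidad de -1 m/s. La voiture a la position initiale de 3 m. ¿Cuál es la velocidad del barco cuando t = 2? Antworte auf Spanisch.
Para resolver esto, necesitamos tomar 1 derivada de nuestra ecuación de la posición x(t) = 4·t^2 + 6·t + 2. La derivada de la posición da la velocidad: v(t) = 8·t + 6. De la ecuación de la velocidad v(t) = 8·t + 6, sustituimos t = 2 para obtener v = 22.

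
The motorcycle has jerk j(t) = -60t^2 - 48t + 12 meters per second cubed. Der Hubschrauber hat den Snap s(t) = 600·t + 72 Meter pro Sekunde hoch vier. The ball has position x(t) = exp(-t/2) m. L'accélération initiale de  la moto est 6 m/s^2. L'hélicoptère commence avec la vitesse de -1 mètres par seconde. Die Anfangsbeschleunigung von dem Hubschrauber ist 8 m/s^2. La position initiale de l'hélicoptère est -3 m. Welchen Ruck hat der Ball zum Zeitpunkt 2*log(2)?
Um dies zu lösen, müssen wir 3 Ableitungen unserer Gleichung für die Position x(t) = exp(-t/2) nehmen. Die Ableitung von der Position ergibt die Geschwindigkeit: v(t) = -exp(-t/2)/2. Die Ableitung von der Geschwindigkeit ergibt die Beschleunigung: a(t) = exp(-t/2)/4. Durch Ableiten von der Beschleunigung erhalten wir den Ruck: j(t) = -exp(-t/2)/8. Wir haben den Ruck j(t) = -exp(-t/2)/8. Durch Einsetzen von t = 2*log(2): j(2*log(2)) = -1/16.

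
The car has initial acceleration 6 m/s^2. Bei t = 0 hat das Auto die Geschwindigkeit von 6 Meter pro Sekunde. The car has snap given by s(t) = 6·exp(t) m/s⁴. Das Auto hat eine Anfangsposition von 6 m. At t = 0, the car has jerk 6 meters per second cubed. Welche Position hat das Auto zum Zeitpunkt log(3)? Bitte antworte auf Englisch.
We need to integrate our snap equation s(t) = 6·exp(t) 4 times. The antiderivative of snap, with j(0) = 6, gives jerk: j(t) = 6·exp(t). Taking ∫j(t)dt and applying a(0) = 6, we find a(t) = 6·exp(t). Integrating acceleration and using the initial condition v(0) = 6, we get v(t) = 6·exp(t). Integrating velocity and using the initial condition x(0) = 6, we get x(t) = 6·exp(t). From the given position equation x(t) = 6·exp(t), we substitute t = log(3) to get x = 18.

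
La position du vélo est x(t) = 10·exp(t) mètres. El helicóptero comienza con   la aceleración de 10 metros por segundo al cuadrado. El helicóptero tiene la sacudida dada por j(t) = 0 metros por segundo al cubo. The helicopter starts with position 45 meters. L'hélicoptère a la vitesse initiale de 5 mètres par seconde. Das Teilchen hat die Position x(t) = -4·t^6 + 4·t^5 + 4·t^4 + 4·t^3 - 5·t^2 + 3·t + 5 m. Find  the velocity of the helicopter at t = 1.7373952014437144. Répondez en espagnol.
Partiendo de la sacudida j(t) = 0, tomamos 2 antiderivadas. Tomando ∫j(t)dt y aplicando a(0) = 10, encontramos a(t) = 10. Integrando la aceleración y usando la condición inicial v(0) = 5, obtenemos v(t) = 10·t + 5. Tenemos la velocidad v(t) = 10·t + 5. Sustituyendo t = 1.7373952014437144: v(1.7373952014437144) = 22.3739520144371.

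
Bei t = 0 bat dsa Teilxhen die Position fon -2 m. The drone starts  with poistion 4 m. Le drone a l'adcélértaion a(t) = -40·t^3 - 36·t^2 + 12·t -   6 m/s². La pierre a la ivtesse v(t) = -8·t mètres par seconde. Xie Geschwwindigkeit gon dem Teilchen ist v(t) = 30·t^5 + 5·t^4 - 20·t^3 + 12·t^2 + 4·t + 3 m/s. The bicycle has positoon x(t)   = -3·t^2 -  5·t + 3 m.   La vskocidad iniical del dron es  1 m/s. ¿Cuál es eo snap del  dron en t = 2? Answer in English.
Starting from acceleration a(t) = -40·t^3 - 36·t^2 + 12·t - 6, we take 2 derivatives. The derivative of acceleration gives jerk: j(t) = -120·t^2 - 72·t + 12. Taking d/dt of j(t), we find s(t) = -240·t - 72. We have snap s(t) = -240·t - 72. Substituting t = 2: s(2) = -552.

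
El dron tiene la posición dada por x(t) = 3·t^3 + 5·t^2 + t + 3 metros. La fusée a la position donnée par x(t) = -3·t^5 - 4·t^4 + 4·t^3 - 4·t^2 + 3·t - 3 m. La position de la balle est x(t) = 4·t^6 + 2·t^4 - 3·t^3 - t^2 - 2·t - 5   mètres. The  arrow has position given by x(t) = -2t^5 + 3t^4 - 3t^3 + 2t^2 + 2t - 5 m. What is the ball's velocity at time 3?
Starting from position x(t) = 4·t^6 + 2·t^4 - 3·t^3 - t^2 - 2·t - 5, we take 1 derivative. Taking d/dt of x(t), we find v(t) = 24·t^5 + 8·t^3 - 9·t^2 - 2·t - 2. Using v(t) = 24·t^5 + 8·t^3 - 9·t^2 - 2·t - 2 and substituting t = 3, we find v = 5959.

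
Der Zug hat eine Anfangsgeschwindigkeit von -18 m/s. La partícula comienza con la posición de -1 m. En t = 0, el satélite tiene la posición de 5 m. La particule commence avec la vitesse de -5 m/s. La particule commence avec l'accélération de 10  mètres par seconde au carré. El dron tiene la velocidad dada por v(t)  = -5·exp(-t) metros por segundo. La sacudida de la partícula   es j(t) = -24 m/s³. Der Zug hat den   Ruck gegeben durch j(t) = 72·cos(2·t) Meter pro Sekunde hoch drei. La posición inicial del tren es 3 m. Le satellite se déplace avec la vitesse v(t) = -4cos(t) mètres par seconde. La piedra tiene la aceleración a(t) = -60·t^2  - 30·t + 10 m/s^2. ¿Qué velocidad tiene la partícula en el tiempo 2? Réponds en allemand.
Wir müssen unsere Gleichung für den Ruck j(t) = -24 2-mal integrieren. Die Stammfunktion von dem Ruck ist die Beschleunigung. Mit a(0) = 10 erhalten wir a(t) = 10 - 24·t. Mit ∫a(t)dt und Anwendung von v(0) = -5, finden wir v(t) = -12·t^2 + 10·t - 5. Aus der Gleichung für die Geschwindigkeit v(t) = -12·t^2 + 10·t - 5, setzen wir t = 2 ein und erhalten v = -33.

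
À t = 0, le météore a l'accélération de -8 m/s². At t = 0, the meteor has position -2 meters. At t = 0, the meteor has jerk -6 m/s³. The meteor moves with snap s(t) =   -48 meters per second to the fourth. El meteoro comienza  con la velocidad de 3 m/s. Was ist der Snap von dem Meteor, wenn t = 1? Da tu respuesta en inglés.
From the given snap equation s(t) = -48, we substitute t = 1 to get s = -48.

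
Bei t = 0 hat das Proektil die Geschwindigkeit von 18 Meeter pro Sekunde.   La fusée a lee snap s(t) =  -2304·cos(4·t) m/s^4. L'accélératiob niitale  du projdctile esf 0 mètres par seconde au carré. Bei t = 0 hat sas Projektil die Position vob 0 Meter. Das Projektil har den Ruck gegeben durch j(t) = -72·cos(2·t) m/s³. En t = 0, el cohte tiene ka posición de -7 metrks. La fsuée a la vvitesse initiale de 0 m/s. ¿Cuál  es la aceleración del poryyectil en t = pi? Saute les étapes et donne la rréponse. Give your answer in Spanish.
La aceleración en t = pi es a = 0.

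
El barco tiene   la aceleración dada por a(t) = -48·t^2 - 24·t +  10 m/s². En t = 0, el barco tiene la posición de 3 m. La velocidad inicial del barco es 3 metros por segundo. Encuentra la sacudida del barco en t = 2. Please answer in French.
Nous devons dériver notre équation de l'accélération a(t) = -48·t^2 - 24·t + 10 1 fois. La dérivée de l'accélération donne le jerk: j(t) = -96·t - 24. En utilisant j(t) = -96·t - 24 et en substituant t = 2, nous trouvons j = -216.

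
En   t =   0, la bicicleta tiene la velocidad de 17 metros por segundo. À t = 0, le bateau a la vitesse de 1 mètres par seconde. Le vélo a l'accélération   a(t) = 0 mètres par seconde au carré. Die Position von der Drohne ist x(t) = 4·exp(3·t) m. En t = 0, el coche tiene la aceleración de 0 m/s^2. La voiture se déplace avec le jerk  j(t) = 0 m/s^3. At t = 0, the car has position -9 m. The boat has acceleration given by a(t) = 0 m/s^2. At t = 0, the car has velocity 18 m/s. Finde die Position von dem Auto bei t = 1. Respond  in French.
Nous devons trouver l'intégrale de notre équation du jerk j(t) = 0 3 fois. En prenant ∫j(t)dt et en appliquant a(0) = 0, nous trouvons a(t) = 0. L'intégrale de l'accélération, avec v(0) = 18, donne la vitesse: v(t) = 18. La primitive de la vitesse est la position. En utilisant x(0) = -9, nous obtenons x(t) = 18·t - 9. En utilisant x(t) = 18·t - 9 et en substituant t = 1, nous trouvons x = 9.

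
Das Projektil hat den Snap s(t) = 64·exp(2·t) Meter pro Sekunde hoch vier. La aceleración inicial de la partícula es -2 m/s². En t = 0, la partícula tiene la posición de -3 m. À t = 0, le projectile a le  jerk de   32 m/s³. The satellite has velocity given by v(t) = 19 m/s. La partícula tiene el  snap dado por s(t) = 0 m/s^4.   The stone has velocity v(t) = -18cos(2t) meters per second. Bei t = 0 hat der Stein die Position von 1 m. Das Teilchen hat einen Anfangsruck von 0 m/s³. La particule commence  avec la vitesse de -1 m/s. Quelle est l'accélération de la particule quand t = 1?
En partant du snap s(t) = 0, nous prenons 2 intégrales. En intégrant le snap et en utilisant la condition initiale j(0) = 0, nous obtenons j(t) = 0. La primitive du jerk, avec a(0) = -2, donne l'accélération: a(t) = -2. De l'équation de l'accélération a(t) = -2, nous substituons t = 1 pour obtenir a = -2.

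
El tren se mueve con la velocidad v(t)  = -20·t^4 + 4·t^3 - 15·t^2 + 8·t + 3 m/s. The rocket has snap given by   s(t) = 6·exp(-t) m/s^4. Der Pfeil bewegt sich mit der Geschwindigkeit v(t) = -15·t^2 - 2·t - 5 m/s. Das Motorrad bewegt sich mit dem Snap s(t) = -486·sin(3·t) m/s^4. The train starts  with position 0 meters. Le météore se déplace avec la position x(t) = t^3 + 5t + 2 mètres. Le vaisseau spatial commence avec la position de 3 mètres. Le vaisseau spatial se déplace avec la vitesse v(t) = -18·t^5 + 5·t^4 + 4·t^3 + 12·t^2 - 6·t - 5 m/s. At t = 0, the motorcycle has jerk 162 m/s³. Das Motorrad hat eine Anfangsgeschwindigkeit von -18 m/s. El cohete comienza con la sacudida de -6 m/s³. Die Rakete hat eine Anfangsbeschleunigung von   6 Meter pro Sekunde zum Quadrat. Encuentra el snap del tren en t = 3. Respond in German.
Wir müssen unsere Gleichung für die Geschwindigkeit v(t) = -20·t^4 + 4·t^3 - 15·t^2 + 8·t + 3 3-mal ableiten. Durch Ableiten von der Geschwindigkeit erhalten wir die Beschleunigung: a(t) = -80·t^3 + 12·t^2 - 30·t + 8. Mit d/dt von a(t) finden wir j(t) = -240·t^2 + 24·t - 30. Durch Ableiten von dem Ruck erhalten wir den Snap: s(t) = 24 - 480·t. Mit s(t) = 24 - 480·t und Einsetzen von t = 3, finden wir s = -1416.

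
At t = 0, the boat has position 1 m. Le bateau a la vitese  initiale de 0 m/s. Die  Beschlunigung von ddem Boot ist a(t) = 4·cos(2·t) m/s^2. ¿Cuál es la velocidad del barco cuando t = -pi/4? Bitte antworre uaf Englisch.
To solve this, we need to take 1 integral of our acceleration equation a(t) = 4·cos(2·t). The antiderivative of acceleration, with v(0) = 0, gives velocity: v(t) = 2·sin(2·t). We have velocity v(t) = 2·sin(2·t). Substituting t = -pi/4: v(-pi/4) = -2.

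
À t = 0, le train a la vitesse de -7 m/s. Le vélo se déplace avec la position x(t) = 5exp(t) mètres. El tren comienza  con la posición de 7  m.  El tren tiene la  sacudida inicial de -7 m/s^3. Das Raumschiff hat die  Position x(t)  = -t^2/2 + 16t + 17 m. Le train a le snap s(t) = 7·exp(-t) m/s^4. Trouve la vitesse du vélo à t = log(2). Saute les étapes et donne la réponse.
La vitesse à t = log(2) est v = 10.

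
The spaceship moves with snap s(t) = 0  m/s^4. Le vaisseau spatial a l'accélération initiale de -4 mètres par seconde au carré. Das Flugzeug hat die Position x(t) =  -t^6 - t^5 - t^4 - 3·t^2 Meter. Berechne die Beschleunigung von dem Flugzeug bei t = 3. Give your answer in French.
En partant de la position x(t) = -t^6 - t^5 - t^4 - 3·t^2, nous prenons 2 dérivées. En prenant d/dt de x(t), nous trouvons v(t) = -6·t^5 - 5·t^4 - 4·t^3 - 6·t. La dérivée de la vitesse donne l'accélération: a(t) = -30·t^4 - 20·t^3 - 12·t^2 - 6. De l'équation de l'accélération a(t) = -30·t^4 - 20·t^3 - 12·t^2 - 6, nous substituons t = 3 pour obtenir a = -3084.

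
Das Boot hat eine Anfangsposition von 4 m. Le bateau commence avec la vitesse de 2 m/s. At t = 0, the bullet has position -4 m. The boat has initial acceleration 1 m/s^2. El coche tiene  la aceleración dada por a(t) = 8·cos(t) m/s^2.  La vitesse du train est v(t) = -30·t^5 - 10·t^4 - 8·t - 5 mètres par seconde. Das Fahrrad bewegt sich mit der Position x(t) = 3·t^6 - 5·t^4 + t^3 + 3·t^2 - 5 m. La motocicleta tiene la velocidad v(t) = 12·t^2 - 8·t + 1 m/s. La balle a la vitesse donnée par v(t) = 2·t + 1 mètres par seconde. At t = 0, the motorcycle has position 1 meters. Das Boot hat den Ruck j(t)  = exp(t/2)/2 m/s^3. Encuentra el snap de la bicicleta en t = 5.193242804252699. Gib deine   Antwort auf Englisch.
Starting from position x(t) = 3·t^6 - 5·t^4 + t^3 + 3·t^2 - 5, we take 4 derivatives. Taking d/dt of x(t), we find v(t) = 18·t^5 - 20·t^3 + 3·t^2 + 6·t. The derivative of velocity gives acceleration: a(t) = 90·t^4 - 60·t^2 + 6·t + 6. Differentiating acceleration, we get jerk: j(t) = 360·t^3 - 120·t + 6. Differentiating jerk, we get snap: s(t) = 1080·t^2 - 120. Using s(t) = 1080·t^2 - 120 and substituting t = 5.193242804252699, we find s = 29007.3524898362.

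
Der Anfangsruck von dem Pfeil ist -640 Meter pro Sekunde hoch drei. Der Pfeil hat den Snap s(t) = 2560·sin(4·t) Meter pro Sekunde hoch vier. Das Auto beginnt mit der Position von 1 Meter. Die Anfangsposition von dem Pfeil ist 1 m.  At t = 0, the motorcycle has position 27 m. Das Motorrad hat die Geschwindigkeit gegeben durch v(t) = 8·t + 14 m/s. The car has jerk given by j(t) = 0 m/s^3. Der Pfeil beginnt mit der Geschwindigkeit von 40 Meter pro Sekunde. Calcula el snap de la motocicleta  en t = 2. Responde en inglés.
Starting from velocity v(t) = 8·t + 14, we take 3 derivatives. Taking d/dt of v(t), we find a(t) = 8. Differentiating acceleration, we get jerk: j(t) = 0. Taking d/dt of j(t), we find s(t) = 0. From the given snap equation s(t) = 0, we substitute t = 2 to get s = 0.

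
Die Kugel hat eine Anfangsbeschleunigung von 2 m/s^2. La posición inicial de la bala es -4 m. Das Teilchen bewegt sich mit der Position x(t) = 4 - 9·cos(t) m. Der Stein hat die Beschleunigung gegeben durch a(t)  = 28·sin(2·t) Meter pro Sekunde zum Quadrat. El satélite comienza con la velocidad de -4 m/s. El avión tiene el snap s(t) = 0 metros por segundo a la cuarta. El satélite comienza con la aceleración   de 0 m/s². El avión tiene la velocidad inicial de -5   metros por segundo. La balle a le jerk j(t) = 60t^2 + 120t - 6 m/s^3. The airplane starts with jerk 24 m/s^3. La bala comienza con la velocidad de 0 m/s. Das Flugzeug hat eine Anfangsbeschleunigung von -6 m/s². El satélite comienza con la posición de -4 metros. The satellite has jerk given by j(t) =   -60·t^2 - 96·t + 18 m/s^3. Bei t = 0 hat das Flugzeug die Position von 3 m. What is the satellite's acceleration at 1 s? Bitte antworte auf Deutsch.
Um dies zu lösen, müssen wir 1 Integral unserer Gleichung für den Ruck j(t) = -60·t^2 - 96·t + 18 finden. Mit ∫j(t)dt und Anwendung von a(0) = 0, finden wir a(t) = 2·t·(-10·t^2 - 24·t + 9). Wir haben die Beschleunigung a(t) = 2·t·(-10·t^2 - 24·t + 9). Durch Einsetzen von t = 1: a(1) = -50.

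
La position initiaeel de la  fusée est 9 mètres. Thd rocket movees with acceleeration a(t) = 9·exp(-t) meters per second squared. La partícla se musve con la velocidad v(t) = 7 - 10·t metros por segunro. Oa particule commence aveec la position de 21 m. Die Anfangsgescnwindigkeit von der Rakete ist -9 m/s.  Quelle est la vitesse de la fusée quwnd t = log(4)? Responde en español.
Necesitamos integrar nuestra ecuación de la aceleración a(t) = 9·exp(-t) 1 vez. La integral de la aceleración, con v(0) = -9, da la velocidad: v(t) = -9·exp(-t). Usando v(t) = -9·exp(-t) y sustituyendo t = log(4), encontramos v = -9/4.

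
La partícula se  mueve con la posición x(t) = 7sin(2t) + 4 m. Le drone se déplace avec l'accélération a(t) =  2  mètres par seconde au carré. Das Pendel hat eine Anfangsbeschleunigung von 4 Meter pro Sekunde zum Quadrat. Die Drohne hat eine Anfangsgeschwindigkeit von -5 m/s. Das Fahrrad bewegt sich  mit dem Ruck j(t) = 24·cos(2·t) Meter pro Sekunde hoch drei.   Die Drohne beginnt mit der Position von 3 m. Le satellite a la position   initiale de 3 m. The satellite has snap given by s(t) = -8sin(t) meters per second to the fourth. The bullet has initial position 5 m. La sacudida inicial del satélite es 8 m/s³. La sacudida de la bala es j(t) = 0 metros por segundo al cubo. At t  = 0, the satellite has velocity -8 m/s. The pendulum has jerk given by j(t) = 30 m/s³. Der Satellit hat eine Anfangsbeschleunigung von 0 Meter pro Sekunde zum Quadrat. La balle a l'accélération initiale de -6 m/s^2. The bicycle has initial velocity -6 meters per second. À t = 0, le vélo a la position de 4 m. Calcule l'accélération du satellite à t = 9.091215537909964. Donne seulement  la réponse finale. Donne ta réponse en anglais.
The acceleration at t = 9.091215537909964 is a = 2.61928934357873.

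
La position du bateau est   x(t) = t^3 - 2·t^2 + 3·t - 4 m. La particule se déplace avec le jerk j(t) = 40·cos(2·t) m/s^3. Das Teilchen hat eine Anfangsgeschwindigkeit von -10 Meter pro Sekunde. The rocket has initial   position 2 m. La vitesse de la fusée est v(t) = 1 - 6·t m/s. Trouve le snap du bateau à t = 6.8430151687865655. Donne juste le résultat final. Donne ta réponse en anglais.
The answer is 0.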